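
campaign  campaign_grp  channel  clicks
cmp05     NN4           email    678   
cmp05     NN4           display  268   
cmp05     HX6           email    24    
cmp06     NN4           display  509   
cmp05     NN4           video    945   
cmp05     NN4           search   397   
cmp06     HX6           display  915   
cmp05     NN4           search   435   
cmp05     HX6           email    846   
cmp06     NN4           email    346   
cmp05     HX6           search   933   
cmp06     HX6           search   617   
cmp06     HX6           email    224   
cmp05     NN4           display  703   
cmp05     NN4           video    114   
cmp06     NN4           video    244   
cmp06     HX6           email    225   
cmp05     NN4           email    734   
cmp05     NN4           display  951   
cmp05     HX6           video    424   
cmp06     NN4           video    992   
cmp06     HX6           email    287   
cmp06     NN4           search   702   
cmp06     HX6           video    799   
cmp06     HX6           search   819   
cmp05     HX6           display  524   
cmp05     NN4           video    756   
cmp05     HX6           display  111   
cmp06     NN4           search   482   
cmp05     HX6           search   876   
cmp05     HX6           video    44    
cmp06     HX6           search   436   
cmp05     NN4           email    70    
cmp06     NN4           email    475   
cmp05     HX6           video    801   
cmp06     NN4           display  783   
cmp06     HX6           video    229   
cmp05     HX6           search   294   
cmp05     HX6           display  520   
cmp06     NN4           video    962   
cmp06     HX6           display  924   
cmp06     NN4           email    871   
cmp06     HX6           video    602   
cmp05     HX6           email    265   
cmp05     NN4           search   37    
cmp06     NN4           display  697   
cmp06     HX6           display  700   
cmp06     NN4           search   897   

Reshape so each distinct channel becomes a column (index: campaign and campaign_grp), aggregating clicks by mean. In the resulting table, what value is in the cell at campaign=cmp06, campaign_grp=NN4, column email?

Rows with campaign=cmp06, campaign_grp=NN4 and channel=email: clicks values are 346, 475, 871.
(346 + 475 + 871) / 3 = 564.

564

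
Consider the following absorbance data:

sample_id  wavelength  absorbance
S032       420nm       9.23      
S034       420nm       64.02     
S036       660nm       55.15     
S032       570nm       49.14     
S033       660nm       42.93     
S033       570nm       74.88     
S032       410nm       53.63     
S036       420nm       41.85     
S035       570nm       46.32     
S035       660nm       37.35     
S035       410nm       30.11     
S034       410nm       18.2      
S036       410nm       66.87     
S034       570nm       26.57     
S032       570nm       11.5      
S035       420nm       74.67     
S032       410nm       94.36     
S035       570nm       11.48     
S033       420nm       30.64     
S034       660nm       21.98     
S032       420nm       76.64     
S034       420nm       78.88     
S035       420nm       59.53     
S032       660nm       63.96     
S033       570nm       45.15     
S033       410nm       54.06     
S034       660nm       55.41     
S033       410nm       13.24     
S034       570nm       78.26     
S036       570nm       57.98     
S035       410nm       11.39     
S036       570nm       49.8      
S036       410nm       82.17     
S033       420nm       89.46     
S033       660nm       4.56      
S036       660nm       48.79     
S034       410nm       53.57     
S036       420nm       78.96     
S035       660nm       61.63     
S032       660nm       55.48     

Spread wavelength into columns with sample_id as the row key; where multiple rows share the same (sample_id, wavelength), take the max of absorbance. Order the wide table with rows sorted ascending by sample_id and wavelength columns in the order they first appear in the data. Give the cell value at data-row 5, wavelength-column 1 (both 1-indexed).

78.96

With rows sorted ascending by sample_id, row 5 is sample_id=S036. wavelength columns in first-appearance order: 420nm, 660nm, 570nm, 410nm; column 1 is 420nm.
Long rows with sample_id=S036, wavelength=420nm: max(41.85, 78.96) = 78.96.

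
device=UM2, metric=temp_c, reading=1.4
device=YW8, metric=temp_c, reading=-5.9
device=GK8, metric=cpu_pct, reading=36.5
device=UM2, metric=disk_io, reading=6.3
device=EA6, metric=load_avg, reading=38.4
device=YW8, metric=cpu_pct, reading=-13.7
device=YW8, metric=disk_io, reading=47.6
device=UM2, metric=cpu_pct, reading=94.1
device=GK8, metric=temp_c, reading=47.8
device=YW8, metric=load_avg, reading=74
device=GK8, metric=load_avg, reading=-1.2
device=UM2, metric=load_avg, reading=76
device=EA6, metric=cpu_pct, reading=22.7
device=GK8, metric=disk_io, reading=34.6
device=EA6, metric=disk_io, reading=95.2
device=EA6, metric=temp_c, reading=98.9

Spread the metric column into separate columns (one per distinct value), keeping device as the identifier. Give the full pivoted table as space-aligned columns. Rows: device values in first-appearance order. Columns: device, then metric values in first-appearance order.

Columns: device plus the 4 distinct metric values (temp_c, cpu_pct, disk_io, load_avg).
For example, row UM2 column temp_c takes reading=1.4 from the long row (UM2, temp_c).

device  temp_c  cpu_pct  disk_io  load_avg
UM2     1.4     94.1     6.3      76      
YW8     -5.9    -13.7    47.6     74      
GK8     47.8    36.5     34.6     -1.2    
EA6     98.9    22.7     95.2     38.4    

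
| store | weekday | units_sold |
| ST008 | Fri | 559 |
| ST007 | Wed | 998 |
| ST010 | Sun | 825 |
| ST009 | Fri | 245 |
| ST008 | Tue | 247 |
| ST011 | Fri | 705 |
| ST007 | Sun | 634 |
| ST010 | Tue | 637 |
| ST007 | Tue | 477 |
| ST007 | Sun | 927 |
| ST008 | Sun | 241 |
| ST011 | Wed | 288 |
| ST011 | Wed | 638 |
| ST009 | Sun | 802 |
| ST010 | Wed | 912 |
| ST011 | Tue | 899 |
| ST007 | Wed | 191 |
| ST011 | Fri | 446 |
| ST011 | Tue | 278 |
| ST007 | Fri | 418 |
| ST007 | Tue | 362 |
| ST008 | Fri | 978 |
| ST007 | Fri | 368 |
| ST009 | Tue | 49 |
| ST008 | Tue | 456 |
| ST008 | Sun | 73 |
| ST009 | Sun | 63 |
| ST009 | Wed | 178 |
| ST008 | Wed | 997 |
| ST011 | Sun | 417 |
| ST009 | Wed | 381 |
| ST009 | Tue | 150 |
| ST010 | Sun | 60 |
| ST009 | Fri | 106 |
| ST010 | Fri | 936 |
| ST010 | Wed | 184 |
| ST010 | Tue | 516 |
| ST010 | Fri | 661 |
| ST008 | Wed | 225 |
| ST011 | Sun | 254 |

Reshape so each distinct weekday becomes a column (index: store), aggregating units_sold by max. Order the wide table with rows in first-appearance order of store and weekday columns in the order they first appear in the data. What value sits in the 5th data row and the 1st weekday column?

705

With rows in first-appearance order of store, row 5 is store=ST011. weekday columns in first-appearance order: Fri, Wed, Sun, Tue; column 1 is Fri.
Long rows with store=ST011, weekday=Fri: max(705, 446) = 705.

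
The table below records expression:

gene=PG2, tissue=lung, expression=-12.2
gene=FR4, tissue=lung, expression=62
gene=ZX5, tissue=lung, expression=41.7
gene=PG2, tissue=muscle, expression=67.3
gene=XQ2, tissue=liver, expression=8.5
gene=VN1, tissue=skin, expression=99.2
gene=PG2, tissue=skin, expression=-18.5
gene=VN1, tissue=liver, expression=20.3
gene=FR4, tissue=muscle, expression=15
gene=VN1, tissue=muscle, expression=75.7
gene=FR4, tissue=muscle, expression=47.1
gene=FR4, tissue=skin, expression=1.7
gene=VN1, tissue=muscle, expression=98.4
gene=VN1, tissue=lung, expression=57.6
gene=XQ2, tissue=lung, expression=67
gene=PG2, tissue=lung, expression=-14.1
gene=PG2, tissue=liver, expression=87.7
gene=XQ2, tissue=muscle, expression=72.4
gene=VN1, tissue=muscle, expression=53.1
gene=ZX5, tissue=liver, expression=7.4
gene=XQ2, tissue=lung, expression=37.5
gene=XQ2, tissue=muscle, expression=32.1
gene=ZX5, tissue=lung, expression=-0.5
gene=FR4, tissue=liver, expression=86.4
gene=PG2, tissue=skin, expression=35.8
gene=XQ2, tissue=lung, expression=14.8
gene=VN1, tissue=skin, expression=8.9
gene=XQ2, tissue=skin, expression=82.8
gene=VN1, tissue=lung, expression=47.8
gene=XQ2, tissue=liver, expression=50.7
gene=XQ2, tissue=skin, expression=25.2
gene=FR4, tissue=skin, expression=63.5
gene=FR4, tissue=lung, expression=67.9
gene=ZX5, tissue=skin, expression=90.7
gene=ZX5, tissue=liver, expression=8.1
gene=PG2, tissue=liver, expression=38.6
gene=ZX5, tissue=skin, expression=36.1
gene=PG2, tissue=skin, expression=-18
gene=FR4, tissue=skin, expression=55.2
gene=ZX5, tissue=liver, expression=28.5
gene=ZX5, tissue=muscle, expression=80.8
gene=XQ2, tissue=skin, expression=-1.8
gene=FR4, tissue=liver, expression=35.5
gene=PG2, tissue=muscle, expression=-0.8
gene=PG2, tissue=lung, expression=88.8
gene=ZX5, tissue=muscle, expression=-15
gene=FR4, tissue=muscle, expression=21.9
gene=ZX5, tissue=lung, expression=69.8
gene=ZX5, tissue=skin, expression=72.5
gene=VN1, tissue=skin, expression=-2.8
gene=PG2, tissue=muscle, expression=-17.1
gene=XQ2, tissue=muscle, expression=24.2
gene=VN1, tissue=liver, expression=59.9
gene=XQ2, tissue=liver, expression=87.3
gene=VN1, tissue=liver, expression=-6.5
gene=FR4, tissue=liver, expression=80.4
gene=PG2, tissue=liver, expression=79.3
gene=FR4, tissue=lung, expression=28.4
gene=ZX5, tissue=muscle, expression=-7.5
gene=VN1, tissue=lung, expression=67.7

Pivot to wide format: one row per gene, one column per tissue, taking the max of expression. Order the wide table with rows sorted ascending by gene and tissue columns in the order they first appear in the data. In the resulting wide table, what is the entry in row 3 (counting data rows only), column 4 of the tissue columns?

With rows sorted ascending by gene, row 3 is gene=VN1. tissue columns in first-appearance order: lung, muscle, liver, skin; column 4 is skin.
Long rows with gene=VN1, tissue=skin: max(99.2, 8.9, -2.8) = 99.2.

99.2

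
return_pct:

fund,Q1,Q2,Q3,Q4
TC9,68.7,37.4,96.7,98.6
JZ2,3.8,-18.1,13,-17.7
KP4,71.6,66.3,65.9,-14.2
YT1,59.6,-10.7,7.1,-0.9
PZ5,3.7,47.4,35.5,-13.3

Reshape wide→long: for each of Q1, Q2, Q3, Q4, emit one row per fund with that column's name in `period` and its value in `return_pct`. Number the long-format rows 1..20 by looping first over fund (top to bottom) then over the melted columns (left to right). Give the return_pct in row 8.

20 rows total (5 × 4). Row 8: index ⌊(8-1)/4⌋ = 1 into fund → JZ2; (8-1) mod 4 = 3 into the melted columns → Q4.
So row 8 is (JZ2, Q4, -17.7); return_pct = -17.7.

-17.7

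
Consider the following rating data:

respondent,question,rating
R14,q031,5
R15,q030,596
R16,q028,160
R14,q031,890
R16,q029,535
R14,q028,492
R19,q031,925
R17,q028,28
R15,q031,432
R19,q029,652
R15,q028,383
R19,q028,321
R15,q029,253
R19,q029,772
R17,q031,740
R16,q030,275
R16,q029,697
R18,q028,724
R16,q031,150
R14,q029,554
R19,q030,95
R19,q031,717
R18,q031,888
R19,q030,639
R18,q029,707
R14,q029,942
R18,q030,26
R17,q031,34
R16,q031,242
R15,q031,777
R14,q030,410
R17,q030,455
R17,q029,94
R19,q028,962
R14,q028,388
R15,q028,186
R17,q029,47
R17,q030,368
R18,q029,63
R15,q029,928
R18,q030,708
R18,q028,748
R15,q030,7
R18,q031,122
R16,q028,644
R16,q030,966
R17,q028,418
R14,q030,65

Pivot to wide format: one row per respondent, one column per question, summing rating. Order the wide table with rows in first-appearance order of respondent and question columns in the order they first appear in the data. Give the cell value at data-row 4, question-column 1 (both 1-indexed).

With rows in first-appearance order of respondent, row 4 is respondent=R19. question columns in first-appearance order: q031, q030, q028, q029; column 1 is q031.
Long rows with respondent=R19, question=q031: 925 + 717 = 1642.

1642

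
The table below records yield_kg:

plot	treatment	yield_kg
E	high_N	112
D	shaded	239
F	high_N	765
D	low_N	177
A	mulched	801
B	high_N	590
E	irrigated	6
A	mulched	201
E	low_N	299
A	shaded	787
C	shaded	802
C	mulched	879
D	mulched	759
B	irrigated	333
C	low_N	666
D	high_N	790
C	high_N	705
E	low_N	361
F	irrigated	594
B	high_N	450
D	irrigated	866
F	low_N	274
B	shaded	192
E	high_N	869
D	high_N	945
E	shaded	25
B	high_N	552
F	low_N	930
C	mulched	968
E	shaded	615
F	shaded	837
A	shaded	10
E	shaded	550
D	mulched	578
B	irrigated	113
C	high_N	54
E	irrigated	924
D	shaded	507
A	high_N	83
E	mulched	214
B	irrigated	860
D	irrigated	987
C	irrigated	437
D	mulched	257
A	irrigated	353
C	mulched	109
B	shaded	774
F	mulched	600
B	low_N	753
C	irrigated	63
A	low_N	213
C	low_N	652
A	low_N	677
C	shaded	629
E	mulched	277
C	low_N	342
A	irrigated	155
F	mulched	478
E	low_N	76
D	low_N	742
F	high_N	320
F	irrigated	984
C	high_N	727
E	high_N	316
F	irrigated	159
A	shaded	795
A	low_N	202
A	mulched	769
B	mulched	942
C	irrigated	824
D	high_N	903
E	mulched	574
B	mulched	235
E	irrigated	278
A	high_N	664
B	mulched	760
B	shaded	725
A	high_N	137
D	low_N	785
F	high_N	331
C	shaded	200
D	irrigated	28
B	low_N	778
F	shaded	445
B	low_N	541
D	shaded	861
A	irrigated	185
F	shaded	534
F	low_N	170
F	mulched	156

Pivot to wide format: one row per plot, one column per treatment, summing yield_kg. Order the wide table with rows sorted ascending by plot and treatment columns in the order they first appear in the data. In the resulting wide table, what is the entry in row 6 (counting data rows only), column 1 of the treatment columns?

With rows sorted ascending by plot, row 6 is plot=F. treatment columns in first-appearance order: high_N, shaded, low_N, mulched, irrigated; column 1 is high_N.
Long rows with plot=F, treatment=high_N: 765 + 320 + 331 = 1416.

1416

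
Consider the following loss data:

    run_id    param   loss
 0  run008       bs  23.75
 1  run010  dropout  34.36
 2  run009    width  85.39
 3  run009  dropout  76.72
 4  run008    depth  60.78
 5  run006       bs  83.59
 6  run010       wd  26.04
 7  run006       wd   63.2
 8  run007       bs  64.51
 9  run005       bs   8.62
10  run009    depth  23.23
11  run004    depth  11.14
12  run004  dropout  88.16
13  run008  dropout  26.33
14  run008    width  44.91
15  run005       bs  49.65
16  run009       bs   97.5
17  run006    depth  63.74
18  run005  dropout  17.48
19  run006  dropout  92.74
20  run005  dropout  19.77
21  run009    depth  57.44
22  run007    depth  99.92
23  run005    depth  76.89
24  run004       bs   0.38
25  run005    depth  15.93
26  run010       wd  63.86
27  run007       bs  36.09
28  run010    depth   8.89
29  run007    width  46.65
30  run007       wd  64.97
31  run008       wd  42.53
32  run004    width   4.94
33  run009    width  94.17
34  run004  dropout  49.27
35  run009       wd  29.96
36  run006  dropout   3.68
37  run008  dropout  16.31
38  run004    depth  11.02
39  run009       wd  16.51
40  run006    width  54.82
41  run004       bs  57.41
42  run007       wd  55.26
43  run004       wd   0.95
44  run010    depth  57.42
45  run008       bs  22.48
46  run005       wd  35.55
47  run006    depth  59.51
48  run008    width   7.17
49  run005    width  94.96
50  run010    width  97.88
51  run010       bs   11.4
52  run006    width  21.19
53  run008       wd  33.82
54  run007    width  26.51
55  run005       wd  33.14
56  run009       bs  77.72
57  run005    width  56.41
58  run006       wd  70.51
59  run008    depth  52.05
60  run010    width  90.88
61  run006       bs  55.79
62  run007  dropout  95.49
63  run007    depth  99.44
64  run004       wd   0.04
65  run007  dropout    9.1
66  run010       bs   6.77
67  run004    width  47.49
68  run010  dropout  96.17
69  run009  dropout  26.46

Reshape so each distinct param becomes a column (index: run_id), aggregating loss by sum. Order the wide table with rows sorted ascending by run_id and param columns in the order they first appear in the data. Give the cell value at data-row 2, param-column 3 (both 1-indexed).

151.37

With rows sorted ascending by run_id, row 2 is run_id=run005. param columns in first-appearance order: bs, dropout, width, depth, wd; column 3 is width.
Long rows with run_id=run005, param=width: 94.96 + 56.41 = 151.37.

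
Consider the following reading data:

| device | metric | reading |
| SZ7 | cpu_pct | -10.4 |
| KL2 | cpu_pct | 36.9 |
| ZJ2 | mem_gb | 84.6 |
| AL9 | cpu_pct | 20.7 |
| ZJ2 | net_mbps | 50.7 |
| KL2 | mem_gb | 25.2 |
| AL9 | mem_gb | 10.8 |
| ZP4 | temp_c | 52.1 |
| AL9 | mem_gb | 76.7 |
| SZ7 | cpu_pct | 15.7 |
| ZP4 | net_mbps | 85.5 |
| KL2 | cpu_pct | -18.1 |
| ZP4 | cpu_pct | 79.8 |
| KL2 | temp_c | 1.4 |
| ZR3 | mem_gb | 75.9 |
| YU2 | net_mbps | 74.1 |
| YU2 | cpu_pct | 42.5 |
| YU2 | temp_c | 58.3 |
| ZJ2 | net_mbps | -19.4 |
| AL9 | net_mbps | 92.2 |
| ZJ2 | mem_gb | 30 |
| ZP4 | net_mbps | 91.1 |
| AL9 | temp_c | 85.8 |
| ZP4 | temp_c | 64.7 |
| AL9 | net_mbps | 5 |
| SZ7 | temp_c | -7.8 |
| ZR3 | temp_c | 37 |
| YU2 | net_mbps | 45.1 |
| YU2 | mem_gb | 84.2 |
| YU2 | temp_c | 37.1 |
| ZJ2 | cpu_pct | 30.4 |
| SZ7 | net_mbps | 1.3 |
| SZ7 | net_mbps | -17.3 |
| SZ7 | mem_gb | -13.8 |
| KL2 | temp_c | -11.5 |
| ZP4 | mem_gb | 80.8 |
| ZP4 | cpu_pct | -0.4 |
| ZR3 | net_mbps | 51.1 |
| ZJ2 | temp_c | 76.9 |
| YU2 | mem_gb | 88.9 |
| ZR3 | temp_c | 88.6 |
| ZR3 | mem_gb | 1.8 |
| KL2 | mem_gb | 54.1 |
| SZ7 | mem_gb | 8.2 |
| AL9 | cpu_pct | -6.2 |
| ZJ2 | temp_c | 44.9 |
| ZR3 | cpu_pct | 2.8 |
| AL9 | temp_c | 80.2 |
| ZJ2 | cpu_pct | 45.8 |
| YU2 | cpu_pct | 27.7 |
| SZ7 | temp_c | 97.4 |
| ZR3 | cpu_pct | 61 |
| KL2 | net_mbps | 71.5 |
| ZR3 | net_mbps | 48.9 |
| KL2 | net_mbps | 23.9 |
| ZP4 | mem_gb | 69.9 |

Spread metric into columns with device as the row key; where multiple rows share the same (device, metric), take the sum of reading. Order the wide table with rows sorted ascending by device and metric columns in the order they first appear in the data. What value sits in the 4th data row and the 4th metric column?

95.4

With rows sorted ascending by device, row 4 is device=YU2. metric columns in first-appearance order: cpu_pct, mem_gb, net_mbps, temp_c; column 4 is temp_c.
Long rows with device=YU2, metric=temp_c: 58.3 + 37.1 = 95.4.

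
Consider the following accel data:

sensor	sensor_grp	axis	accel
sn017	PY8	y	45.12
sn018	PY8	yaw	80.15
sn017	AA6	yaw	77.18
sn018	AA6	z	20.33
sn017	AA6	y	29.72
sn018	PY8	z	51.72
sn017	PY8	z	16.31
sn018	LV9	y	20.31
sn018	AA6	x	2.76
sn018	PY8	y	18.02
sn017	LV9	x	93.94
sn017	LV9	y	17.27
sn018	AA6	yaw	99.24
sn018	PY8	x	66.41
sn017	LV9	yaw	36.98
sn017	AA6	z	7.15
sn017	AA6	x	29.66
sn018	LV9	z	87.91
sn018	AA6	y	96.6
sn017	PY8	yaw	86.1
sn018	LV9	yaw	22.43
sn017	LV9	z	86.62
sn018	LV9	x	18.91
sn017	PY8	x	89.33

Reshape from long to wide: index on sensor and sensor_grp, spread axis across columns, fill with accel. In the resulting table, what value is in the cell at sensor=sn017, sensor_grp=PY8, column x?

89.33

Wide layout: rows indexed by sensor and sensor_grp, columns are the 4 distinct axis values (y, yaw, z, x).
Cell (sensor=sn017, sensor_grp=PY8, axis=x) draws from the long row where sensor=sn017, sensor_grp=PY8 and axis=x, which has accel=89.33.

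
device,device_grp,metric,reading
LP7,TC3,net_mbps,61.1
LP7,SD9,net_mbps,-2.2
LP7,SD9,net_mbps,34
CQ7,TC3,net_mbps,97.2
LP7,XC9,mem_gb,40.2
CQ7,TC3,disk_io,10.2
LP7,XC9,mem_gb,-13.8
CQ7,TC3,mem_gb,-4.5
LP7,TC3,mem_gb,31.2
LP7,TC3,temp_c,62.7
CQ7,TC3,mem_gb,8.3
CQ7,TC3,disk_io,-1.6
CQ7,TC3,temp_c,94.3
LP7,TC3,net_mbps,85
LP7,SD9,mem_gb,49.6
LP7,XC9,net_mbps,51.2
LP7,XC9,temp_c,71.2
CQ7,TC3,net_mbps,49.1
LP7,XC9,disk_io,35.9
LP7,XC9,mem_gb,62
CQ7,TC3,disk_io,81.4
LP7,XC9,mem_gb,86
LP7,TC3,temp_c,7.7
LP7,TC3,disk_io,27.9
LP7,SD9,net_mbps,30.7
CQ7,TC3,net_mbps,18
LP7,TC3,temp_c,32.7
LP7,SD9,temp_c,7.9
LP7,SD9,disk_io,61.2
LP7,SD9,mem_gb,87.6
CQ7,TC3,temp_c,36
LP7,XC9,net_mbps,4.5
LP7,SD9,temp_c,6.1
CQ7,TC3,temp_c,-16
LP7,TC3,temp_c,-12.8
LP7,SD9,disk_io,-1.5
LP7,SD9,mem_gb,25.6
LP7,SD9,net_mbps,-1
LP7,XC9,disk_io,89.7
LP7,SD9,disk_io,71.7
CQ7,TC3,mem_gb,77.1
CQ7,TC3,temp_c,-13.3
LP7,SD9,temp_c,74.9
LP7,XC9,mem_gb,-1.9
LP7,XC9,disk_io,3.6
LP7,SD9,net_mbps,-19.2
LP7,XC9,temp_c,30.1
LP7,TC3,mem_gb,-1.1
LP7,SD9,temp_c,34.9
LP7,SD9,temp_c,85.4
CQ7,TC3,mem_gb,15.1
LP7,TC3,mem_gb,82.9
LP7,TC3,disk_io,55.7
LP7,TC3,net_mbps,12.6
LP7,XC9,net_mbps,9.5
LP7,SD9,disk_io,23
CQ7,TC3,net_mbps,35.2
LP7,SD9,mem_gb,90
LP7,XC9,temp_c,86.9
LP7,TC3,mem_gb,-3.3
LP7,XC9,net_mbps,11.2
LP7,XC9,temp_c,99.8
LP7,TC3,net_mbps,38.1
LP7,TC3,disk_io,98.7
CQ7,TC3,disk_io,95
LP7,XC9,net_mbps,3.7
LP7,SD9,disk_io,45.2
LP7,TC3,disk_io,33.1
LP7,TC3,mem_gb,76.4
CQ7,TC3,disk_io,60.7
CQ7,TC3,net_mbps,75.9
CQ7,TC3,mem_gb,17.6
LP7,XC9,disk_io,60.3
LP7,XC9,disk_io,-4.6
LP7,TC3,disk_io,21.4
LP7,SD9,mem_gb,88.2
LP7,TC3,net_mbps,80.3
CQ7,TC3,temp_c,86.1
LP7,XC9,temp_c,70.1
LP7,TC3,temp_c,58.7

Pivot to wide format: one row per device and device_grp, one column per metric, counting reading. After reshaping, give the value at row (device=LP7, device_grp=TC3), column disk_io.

Rows with device=LP7, device_grp=TC3 and metric=disk_io: reading values are 27.9, 55.7, 98.7, 33.1, 21.4.
5 rows match — count = 5.

5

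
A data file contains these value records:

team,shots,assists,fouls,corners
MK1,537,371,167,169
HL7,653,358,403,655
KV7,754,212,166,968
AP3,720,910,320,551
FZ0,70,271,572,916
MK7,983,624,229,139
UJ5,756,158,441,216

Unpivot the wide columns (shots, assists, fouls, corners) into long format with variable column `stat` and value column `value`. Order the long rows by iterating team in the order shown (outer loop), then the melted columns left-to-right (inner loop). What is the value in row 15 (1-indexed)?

320

28 rows total (7 × 4). Row 15: index ⌊(15-1)/4⌋ = 3 into team → AP3; (15-1) mod 4 = 2 into the melted columns → fouls.
So row 15 is (AP3, fouls, 320); value = 320.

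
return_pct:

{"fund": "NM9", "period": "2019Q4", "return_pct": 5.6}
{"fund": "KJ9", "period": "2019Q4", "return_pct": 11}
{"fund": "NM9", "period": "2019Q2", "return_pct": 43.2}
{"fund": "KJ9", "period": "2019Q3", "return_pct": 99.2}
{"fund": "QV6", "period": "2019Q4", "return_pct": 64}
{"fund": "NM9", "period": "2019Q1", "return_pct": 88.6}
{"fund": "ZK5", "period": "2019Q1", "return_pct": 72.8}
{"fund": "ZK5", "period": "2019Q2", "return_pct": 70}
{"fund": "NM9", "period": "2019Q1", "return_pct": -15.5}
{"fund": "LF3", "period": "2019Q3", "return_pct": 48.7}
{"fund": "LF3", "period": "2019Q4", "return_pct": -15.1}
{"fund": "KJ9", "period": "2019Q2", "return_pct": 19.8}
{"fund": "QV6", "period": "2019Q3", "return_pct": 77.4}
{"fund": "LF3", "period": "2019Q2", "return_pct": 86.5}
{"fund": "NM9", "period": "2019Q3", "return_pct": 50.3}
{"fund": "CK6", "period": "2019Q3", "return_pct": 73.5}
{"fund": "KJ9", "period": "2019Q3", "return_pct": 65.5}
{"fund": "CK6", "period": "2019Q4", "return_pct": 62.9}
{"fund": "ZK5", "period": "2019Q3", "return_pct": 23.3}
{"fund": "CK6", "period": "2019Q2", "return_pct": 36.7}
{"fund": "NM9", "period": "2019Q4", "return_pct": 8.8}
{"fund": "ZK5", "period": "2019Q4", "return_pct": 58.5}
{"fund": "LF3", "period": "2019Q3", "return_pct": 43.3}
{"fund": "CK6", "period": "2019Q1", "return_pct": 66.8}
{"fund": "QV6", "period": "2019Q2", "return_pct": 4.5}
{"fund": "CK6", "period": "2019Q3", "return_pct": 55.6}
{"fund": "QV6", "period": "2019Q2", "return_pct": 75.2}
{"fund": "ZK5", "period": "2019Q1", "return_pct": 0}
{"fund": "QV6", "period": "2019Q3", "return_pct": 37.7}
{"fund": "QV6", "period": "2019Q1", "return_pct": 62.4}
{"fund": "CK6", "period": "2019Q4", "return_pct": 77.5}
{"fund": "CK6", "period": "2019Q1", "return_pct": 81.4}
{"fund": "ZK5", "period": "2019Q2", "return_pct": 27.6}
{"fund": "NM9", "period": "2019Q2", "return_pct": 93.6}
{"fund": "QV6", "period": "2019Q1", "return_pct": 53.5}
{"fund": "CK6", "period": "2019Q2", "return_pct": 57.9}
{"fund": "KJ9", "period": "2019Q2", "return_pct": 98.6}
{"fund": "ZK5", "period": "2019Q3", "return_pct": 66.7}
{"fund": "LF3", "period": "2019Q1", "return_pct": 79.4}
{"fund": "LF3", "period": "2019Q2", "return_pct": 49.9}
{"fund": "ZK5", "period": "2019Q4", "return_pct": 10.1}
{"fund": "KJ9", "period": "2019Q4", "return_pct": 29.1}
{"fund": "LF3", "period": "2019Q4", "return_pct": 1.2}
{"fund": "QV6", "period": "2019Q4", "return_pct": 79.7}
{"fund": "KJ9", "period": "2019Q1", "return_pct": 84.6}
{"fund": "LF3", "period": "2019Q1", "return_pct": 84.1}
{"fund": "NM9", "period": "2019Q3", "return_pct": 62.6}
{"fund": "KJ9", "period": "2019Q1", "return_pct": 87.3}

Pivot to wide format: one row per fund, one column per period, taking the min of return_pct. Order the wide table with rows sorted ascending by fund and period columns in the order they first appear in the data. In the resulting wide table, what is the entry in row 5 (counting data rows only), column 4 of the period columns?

With rows sorted ascending by fund, row 5 is fund=QV6. period columns in first-appearance order: 2019Q4, 2019Q2, 2019Q3, 2019Q1; column 4 is 2019Q1.
Long rows with fund=QV6, period=2019Q1: min(62.4, 53.5) = 53.5.

53.5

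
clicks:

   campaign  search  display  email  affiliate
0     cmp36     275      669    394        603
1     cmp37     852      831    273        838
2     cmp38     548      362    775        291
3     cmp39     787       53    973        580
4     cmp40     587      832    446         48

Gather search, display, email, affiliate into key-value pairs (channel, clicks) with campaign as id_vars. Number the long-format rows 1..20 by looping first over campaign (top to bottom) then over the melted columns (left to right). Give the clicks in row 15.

973

20 rows total (5 × 4). Row 15: index ⌊(15-1)/4⌋ = 3 into campaign → cmp39; (15-1) mod 4 = 2 into the melted columns → email.
So row 15 is (cmp39, email, 973); clicks = 973.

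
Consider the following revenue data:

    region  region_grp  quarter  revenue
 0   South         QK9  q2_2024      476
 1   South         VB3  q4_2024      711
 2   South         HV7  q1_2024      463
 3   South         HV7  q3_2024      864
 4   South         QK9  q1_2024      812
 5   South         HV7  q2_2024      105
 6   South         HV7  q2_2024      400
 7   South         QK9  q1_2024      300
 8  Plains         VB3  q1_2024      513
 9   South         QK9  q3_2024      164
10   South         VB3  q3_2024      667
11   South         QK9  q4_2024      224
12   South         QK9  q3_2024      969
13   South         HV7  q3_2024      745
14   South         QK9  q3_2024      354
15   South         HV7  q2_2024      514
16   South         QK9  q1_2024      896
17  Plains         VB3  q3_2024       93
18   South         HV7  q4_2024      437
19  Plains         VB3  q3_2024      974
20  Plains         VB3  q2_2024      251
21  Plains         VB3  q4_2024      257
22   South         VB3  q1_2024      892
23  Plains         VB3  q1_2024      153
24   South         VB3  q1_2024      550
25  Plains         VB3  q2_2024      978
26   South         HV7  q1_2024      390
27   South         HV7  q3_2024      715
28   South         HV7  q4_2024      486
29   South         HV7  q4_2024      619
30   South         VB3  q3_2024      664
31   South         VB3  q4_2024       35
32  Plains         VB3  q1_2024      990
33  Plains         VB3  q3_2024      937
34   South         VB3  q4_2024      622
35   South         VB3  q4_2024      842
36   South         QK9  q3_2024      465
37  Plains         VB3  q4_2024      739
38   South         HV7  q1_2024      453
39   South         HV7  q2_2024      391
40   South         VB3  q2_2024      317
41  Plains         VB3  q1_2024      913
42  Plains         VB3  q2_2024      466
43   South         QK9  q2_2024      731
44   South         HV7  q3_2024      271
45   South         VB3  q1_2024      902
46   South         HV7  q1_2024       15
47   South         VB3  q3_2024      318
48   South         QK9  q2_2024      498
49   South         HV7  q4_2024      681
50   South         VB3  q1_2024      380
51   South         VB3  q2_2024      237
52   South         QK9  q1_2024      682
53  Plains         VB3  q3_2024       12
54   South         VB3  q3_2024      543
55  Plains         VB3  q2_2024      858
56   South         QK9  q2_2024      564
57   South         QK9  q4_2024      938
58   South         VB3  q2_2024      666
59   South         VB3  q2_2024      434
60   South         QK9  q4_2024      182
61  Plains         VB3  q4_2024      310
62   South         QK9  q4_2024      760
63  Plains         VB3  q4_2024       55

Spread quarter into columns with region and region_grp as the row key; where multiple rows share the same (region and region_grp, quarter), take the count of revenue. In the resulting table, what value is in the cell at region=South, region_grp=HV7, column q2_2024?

Rows with region=South, region_grp=HV7 and quarter=q2_2024: revenue values are 105, 400, 514, 391.
4 rows match — count = 4.

4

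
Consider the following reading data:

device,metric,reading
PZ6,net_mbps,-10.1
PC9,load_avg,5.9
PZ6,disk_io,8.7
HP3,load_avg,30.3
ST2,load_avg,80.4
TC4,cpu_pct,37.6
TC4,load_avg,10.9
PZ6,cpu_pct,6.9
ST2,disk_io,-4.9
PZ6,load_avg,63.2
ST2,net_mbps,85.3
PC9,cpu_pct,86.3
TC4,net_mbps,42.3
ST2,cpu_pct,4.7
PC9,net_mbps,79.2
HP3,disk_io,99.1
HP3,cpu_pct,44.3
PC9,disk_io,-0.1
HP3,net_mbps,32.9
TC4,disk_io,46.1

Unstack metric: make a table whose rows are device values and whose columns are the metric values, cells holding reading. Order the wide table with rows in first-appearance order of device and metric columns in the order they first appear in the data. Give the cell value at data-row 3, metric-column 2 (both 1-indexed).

With rows in first-appearance order of device, row 3 is device=HP3. metric columns in first-appearance order: net_mbps, load_avg, disk_io, cpu_pct; column 2 is load_avg.
Long rows with device=HP3, metric=load_avg: reading = 30.3.

30.3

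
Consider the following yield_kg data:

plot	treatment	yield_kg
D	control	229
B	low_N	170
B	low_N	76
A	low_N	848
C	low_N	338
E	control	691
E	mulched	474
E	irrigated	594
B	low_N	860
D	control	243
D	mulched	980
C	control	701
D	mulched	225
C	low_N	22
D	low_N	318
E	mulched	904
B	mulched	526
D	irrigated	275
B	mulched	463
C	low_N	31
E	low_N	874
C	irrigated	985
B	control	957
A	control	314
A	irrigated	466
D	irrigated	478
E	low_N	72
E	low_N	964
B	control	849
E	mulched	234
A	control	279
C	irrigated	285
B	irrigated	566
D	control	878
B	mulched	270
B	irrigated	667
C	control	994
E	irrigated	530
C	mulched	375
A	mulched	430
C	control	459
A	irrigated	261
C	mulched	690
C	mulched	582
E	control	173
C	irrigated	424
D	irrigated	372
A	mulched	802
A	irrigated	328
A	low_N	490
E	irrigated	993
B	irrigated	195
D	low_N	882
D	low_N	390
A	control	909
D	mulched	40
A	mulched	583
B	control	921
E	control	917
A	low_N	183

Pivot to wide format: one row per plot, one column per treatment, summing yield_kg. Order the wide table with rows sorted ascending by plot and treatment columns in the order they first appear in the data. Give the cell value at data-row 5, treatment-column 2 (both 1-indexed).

With rows sorted ascending by plot, row 5 is plot=E. treatment columns in first-appearance order: control, low_N, mulched, irrigated; column 2 is low_N.
Long rows with plot=E, treatment=low_N: 874 + 72 + 964 = 1910.

1910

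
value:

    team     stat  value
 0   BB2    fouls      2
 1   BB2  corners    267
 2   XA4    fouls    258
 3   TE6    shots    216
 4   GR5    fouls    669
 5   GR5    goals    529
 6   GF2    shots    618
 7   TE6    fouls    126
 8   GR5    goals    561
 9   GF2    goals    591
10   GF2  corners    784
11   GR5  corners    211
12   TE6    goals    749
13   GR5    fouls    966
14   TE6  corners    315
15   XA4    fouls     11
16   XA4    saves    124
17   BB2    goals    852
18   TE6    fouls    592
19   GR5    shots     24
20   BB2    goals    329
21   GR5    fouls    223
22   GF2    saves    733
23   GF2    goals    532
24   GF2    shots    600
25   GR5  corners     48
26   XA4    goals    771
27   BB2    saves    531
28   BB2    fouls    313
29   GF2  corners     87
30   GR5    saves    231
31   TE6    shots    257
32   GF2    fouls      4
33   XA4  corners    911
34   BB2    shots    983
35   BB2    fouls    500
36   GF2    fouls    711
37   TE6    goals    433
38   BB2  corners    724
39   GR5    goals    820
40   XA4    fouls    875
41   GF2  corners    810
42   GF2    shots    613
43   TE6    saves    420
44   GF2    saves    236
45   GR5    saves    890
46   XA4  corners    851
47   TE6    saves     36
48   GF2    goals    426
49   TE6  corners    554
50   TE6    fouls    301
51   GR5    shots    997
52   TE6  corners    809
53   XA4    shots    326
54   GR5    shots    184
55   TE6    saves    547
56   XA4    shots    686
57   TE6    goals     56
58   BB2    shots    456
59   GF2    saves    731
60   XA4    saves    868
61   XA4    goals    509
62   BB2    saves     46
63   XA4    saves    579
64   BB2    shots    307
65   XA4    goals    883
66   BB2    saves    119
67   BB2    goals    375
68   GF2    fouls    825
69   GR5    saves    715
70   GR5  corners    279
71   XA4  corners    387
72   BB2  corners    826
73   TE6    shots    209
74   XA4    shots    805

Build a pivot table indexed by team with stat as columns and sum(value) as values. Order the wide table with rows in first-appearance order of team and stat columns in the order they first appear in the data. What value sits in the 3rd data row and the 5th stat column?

With rows in first-appearance order of team, row 3 is team=TE6. stat columns in first-appearance order: fouls, corners, shots, goals, saves; column 5 is saves.
Long rows with team=TE6, stat=saves: 420 + 36 + 547 = 1003.

1003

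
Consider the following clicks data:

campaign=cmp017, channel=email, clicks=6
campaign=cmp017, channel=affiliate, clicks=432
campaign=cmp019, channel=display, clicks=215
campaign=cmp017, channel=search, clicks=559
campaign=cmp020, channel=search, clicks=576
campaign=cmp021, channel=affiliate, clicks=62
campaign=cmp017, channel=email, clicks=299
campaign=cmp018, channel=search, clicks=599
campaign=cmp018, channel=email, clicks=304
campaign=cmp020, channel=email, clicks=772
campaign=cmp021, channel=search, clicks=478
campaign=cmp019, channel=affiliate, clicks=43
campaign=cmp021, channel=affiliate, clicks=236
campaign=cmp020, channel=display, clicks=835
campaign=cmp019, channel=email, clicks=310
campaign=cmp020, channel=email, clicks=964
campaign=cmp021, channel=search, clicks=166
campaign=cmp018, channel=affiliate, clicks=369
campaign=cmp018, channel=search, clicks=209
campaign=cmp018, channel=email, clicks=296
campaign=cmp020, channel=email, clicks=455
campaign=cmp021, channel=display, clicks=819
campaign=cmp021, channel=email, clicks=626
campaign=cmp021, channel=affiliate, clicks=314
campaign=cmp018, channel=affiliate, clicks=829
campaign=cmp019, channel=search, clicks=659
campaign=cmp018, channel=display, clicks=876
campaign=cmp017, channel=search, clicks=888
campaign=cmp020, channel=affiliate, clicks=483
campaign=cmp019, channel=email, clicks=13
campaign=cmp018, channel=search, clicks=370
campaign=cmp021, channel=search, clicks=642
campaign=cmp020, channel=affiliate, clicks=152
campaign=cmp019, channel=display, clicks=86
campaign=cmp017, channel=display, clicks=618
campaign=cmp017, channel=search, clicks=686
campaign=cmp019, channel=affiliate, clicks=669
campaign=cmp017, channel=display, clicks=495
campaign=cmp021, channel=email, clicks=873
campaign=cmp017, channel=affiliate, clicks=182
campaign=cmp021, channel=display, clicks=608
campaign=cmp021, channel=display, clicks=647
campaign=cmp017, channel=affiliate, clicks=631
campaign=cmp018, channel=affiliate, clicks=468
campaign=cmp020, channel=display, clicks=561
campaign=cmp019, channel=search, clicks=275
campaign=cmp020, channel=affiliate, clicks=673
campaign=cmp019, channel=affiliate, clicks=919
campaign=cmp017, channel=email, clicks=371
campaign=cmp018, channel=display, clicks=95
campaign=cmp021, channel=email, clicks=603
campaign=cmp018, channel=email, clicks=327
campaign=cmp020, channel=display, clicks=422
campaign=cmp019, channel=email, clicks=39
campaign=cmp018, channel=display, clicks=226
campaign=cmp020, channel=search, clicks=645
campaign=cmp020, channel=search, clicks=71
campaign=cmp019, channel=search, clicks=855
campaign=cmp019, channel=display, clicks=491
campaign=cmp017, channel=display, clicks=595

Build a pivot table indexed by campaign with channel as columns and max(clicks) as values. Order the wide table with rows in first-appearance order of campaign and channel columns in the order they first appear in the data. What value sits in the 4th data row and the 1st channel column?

873

With rows in first-appearance order of campaign, row 4 is campaign=cmp021. channel columns in first-appearance order: email, affiliate, display, search; column 1 is email.
Long rows with campaign=cmp021, channel=email: max(626, 873, 603) = 873.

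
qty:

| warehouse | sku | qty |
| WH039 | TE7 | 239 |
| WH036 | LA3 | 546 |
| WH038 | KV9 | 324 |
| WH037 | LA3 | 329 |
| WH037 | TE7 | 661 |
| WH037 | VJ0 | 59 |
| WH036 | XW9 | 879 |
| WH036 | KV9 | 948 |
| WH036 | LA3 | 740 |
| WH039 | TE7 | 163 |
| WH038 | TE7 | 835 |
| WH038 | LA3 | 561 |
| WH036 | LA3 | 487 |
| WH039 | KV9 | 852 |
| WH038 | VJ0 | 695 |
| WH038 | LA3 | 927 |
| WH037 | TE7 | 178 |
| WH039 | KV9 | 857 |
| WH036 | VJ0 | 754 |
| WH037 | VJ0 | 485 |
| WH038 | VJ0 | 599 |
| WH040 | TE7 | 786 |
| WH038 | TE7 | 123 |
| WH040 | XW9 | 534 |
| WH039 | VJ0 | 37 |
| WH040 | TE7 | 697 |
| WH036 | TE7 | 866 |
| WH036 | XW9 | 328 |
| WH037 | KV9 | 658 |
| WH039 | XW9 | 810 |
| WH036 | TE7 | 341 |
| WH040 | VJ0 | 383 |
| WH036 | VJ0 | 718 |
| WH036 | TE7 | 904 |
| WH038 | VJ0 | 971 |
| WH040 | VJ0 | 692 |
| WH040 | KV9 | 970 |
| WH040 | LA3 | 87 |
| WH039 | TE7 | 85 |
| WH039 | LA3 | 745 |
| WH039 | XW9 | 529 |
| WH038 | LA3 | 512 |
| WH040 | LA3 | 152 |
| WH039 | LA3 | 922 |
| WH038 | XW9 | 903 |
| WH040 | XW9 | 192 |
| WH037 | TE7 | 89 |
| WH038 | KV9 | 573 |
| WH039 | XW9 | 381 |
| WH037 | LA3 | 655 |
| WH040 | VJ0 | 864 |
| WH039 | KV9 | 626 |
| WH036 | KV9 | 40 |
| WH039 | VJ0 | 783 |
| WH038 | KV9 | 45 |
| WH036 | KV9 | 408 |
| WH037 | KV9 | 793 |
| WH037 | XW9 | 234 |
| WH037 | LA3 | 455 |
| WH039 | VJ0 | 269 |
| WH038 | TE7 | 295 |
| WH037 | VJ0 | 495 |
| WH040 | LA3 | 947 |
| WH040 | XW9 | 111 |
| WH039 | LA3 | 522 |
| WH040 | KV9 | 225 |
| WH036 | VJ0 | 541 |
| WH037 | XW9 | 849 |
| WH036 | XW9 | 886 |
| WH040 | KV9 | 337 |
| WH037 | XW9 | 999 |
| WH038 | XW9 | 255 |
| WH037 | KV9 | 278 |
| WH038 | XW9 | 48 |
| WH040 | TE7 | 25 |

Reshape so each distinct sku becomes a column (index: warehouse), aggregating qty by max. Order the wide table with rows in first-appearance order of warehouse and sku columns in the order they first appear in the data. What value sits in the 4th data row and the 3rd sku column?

793

With rows in first-appearance order of warehouse, row 4 is warehouse=WH037. sku columns in first-appearance order: TE7, LA3, KV9, VJ0, XW9; column 3 is KV9.
Long rows with warehouse=WH037, sku=KV9: max(658, 793, 278) = 793.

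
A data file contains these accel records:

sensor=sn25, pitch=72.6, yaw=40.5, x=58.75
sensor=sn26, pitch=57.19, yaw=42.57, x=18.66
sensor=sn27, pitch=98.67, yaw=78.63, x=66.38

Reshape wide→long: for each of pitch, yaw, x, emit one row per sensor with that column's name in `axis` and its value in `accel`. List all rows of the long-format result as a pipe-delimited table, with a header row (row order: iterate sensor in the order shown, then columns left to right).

| sensor | axis | accel |
| sn25 | pitch | 72.6 |
| sn25 | yaw | 40.5 |
| sn25 | x | 58.75 |
| sn26 | pitch | 57.19 |
| sn26 | yaw | 42.57 |
| sn26 | x | 18.66 |
| sn27 | pitch | 98.67 |
| sn27 | yaw | 78.63 |
| sn27 | x | 66.38 |

Each (sensor, column) pair becomes one row: 3 × 3 = 9 rows.
For example, (sn25, pitch) → accel=72.6.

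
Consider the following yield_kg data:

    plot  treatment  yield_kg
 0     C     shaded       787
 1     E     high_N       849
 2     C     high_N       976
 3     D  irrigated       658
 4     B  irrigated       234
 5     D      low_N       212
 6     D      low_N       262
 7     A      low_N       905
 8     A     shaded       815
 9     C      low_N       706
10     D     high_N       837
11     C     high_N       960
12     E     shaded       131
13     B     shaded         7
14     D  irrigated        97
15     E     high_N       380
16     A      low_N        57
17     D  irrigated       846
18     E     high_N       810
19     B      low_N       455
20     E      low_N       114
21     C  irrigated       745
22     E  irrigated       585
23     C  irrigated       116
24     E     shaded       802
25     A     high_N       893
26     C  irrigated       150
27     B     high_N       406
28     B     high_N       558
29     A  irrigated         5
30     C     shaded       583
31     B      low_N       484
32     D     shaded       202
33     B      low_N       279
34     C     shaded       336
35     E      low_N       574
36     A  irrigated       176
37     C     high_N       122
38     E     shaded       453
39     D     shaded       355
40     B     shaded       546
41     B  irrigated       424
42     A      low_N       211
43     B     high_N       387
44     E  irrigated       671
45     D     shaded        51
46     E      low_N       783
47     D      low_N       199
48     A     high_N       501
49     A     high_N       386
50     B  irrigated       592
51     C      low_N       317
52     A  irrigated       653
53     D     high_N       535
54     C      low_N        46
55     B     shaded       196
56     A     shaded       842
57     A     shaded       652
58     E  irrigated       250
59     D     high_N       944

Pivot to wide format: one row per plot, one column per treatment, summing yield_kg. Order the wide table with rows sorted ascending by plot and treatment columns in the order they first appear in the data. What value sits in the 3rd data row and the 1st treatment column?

With rows sorted ascending by plot, row 3 is plot=C. treatment columns in first-appearance order: shaded, high_N, irrigated, low_N; column 1 is shaded.
Long rows with plot=C, treatment=shaded: 787 + 583 + 336 = 1706.

1706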